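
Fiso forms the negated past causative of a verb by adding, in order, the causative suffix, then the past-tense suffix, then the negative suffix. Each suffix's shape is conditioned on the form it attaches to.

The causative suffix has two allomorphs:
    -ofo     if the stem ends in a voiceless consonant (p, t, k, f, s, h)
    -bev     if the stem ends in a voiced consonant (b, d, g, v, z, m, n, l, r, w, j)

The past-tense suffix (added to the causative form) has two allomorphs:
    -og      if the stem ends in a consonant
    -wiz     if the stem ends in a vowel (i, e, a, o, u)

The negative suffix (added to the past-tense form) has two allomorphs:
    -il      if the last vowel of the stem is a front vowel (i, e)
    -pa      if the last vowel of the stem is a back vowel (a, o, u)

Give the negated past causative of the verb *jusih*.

*jusih*: final consonant = /h/, voiceless → -ofo → *jusihofo*.
The causative form *jusihofo*: final sound = /o/, a vowel → -wiz → *jusihofowiz*.
Since the last vowel of the past-tense form *jusihofowiz* is /i/ (a front vowel), it takes -il, giving *jusihofowizil*.

jusihofowizil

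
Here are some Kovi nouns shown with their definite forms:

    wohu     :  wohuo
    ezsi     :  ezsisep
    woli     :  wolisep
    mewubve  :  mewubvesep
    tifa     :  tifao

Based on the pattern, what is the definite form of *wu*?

wuo

The pattern is front/back vowel harmony: -sep when the last vowel of the stem is a front vowel (*ezsi*, *woli*, *mewubve*); -o when the last vowel of the stem is a back vowel (*wohu*, *tifa*).
Since the last vowel of *wu* is /u/ (a back vowel), it takes -o, giving *wuo*.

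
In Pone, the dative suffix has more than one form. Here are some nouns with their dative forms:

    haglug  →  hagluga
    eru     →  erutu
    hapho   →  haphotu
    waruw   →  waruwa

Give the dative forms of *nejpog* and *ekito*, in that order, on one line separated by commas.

The pattern is consonant vs. vowel: -a when the stem ends in a consonant (*haglug*, *waruw*); -tu when the stem ends in a vowel (*eru*, *hapho*).
The final sound of *nejpog* is /g/, which is a consonant, so the suffix is -a, giving *nejpoga*.
*ekito* — final sound /o/ (a vowel) → -tu → *ekitotu*.

nejpoga, ekitotu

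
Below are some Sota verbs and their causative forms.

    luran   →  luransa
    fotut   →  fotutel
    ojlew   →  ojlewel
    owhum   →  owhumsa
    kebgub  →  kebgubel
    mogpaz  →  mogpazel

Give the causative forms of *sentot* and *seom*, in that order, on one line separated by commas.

sentotel, seomsa

Looking at the final consonant of each stem: -sa when the stem ends in a nasal (*luran*, *owhum*); -el when the stem ends in a non-nasal consonant (*fotut*, *ojlew*, *kebgub*, *mogpaz*).
Since the final consonant of *sentot* is /t/ (non-nasal), it takes -el, giving *sentotel*.
Since the final consonant of *seom* is /m/ (a nasal), it takes -sa, giving *seomsa*.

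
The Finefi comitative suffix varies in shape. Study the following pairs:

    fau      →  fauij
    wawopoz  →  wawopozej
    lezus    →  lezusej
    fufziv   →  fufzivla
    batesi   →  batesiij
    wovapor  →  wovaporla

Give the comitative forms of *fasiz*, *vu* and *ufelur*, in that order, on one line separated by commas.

The suffix is conditioned by the final sound: -ej when the stem ends in a sibilant (*wawopoz*, *lezus*); -la when the stem ends in a non-sibilant consonant (*fufziv*, *wovapor*); -ij when the stem ends in a vowel (*fau*, *batesi*).
The final sound of *fasiz* is /z/, which is a sibilant, so the suffix is -ej, giving *fasizej*.
Since the final sound of *vu* is /u/ (a vowel), it takes -ij, giving *vuij*.
*ufelur*: final sound = /r/, a non-sibilant consonant → -la → *ufelurla*.

fasizej, vuij, ufelurla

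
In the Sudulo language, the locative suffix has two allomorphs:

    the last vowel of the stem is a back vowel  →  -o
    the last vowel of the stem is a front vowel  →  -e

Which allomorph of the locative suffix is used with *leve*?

-e

*leve* — last vowel /e/ (a front vowel) → -e.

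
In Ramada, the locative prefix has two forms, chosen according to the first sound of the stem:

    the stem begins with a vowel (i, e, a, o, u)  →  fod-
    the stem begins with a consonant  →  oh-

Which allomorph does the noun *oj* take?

fod-

Since the first sound of *oj* is /o/ (a vowel), it takes fod-.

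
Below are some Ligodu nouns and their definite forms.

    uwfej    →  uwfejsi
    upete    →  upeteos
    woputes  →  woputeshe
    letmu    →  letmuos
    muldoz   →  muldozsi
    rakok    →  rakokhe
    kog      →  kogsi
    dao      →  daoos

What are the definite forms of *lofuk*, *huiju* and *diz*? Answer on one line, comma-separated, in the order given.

The alternation tracks the final sound of the stem — -he when the stem ends in a voiceless consonant (*woputes*, *rakok*); -si when the stem ends in a voiced consonant (*uwfej*, *muldoz*, *kog*); -os when the stem ends in a vowel (*upete*, *letmu*, *dao*).
*lofuk* — final sound /k/ (a voiceless consonant) → -he → *lofukhe*.
Since the final sound of *huiju* is /u/ (a vowel), it takes -os, giving *huijuos*.
*diz* — final sound /z/ (a voiced consonant) → -si → *dizsi*.

lofukhe, huijuos, dizsi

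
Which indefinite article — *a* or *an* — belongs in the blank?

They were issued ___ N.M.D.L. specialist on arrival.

The indefinite article is chosen by the initial *sound* of the following word, not its spelling.
The initialism *N.M.D.L.* is read letter by letter; the first letter, N, is pronounced /ɛn/, which begins with a vowel sound.
So the article is *an*: They were issued an N.M.D.L. specialist on arrival.

an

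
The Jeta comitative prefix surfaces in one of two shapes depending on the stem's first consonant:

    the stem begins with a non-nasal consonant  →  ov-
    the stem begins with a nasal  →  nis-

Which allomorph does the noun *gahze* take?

The first consonant of *gahze* is /g/, which is non-nasal, so the prefix is ov-.

ov-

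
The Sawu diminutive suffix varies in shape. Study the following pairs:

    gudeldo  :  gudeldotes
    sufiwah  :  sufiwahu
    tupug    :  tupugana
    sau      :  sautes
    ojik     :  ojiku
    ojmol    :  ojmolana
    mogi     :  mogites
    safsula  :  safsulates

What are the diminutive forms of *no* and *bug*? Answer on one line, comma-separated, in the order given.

notes, bugana

The pattern is voicing of the final sound: -u when the stem ends in a voiceless consonant (*sufiwah*, *ojik*); -ana when the stem ends in a voiced consonant (*tupug*, *ojmol*); -tes when the stem ends in a vowel (*gudeldo*, *sau*, *mogi*, *safsula*).
The final sound of *no* is /o/, which is a vowel, so the suffix is -tes, giving *notes*.
The final sound of *bug* is /g/, which is a voiced consonant, so the suffix is -ana, giving *bugana*.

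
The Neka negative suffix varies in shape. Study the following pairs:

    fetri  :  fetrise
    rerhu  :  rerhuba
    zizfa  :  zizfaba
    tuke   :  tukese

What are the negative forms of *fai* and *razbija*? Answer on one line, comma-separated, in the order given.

faise, razbijaba

The alternation tracks the last vowel of the stem — -se when the last vowel of the stem is a front vowel (*fetri*, *tuke*); -ba when the last vowel of the stem is a back vowel (*rerhu*, *zizfa*).
*fai*: last vowel = /i/, a front vowel → -se → *faise*.
Since the last vowel of *razbija* is /a/ (a back vowel), it takes -ba, giving *razbijaba*.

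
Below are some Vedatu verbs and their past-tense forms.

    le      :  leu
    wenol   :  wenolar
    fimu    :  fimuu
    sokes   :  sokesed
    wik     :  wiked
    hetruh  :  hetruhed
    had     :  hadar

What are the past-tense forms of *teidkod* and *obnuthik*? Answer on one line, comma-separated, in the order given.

teidkodar, obnuthiked

The pattern is voicing of the final sound: -ed when the stem ends in a voiceless consonant (*sokes*, *wik*, *hetruh*); -ar when the stem ends in a voiced consonant (*wenol*, *had*); -u when the stem ends in a vowel (*le*, *fimu*).
*teidkod* — final sound /d/ (a voiced consonant) → -ar → *teidkodar*.
Since the final sound of *obnuthik* is /k/ (a voiceless consonant), it takes -ed, giving *obnuthiked*.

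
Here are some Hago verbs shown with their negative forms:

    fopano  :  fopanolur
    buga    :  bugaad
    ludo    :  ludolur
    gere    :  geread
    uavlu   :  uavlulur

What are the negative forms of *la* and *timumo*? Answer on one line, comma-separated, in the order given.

laad, timumolur

The alternation tracks the last vowel of the stem — -lur when the last vowel of the stem is a rounded vowel (*fopano*, *ludo*, *uavlu*); -ad when the last vowel of the stem is an unrounded vowel (*buga*, *gere*).
Since the last vowel of *la* is /a/ (an unrounded vowel), it takes -ad, giving *laad*.
Since the last vowel of *timumo* is /o/ (a rounded vowel), it takes -lur, giving *timumolur*.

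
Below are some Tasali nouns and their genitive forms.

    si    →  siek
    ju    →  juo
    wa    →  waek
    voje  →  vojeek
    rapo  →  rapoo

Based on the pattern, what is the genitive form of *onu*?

The pattern is rounding harmony: -o when the last vowel of the stem is a rounded vowel (*ju*, *rapo*); -ek when the last vowel of the stem is an unrounded vowel (*si*, *wa*, *voje*).
The last vowel of *onu* is /u/, which is a rounded vowel, so the suffix is -o, giving *onuo*.

onuo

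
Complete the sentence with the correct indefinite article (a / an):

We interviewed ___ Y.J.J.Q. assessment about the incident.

The indefinite article is chosen by the initial *sound* of the following word, not its spelling.
The initialism *Y.J.J.Q.* is read letter by letter; the first letter, Y, is pronounced /waɪ/, which begins with a consonant sound.
So the article is *a*: We interviewed a Y.J.J.Q. assessment about the incident.

a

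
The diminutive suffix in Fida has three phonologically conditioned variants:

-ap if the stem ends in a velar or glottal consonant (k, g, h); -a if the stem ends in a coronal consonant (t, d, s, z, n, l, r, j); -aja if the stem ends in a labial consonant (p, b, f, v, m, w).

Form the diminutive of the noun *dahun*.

dahuna

The final consonant of *dahun* is /n/, which is coronal, so the suffix is -a, giving *dahuna*.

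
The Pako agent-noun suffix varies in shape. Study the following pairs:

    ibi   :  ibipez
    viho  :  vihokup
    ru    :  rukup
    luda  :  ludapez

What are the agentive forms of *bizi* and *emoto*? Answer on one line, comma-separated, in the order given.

bizipez, emotokup

The alternation tracks the last vowel of the stem — -kup when the last vowel of the stem is a rounded vowel (*viho*, *ru*); -pez when the last vowel of the stem is an unrounded vowel (*ibi*, *luda*).
Since the last vowel of *bizi* is /i/ (an unrounded vowel), it takes -pez, giving *bizipez*.
Since the last vowel of *emoto* is /o/ (a rounded vowel), it takes -kup, giving *emotokup*.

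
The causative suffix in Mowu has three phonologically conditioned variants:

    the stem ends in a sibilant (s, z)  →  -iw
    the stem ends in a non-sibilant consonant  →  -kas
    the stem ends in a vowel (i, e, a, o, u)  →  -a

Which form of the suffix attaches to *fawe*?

The final sound of *fawe* is /e/, which is a vowel, so the suffix is -a.

-a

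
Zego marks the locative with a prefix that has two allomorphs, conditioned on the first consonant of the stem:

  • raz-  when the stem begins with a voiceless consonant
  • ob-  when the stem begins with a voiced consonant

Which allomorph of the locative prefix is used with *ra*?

ob-

The first consonant of *ra* is /r/, which is voiced, so the prefix is ob-.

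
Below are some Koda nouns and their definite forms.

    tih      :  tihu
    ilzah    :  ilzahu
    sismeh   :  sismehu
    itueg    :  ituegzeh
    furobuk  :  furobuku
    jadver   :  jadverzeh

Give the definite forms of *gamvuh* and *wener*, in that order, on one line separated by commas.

The suffix is conditioned by the final consonant: -u when the stem ends in a voiceless consonant (*tih*, *ilzah*, *sismeh*, *furobuk*); -zeh when the stem ends in a voiced consonant (*itueg*, *jadver*).
*gamvuh*: final consonant = /h/, voiceless → -u → *gamvuhu*.
The final consonant of *wener* is /r/, which is voiced, so the suffix is -zeh, giving *wenerzeh*.

gamvuhu, wenerzeh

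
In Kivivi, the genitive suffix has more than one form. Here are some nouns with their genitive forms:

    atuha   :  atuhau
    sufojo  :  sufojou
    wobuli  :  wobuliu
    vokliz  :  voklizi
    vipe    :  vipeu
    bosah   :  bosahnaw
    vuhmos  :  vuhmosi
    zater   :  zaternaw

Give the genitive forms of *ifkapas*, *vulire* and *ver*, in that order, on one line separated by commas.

ifkapasi, vulireu, vernaw

The pattern is sibilance of the final sound: -i when the stem ends in a sibilant (*vokliz*, *vuhmos*); -naw when the stem ends in a non-sibilant consonant (*bosah*, *zater*); -u when the stem ends in a vowel (*atuha*, *sufojo*, *wobuli*, *vipe*).
*ifkapas*: final sound = /s/, a sibilant → -i → *ifkapasi*.
*vulire* — final sound /e/ (a vowel) → -u → *vulireu*.
Since the final sound of *ver* is /r/ (a non-sibilant consonant), it takes -naw, giving *vernaw*.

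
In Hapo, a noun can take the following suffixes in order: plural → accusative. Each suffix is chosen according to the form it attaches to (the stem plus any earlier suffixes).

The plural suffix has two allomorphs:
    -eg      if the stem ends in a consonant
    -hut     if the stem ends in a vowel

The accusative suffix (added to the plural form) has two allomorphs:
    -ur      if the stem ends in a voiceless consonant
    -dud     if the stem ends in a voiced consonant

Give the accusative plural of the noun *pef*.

pefegdud

Since the final sound of *pef* is /f/ (a consonant), it takes -eg, giving *pefeg*.
Since the final consonant of the plural form *pefeg* is /g/ (voiced), it takes -dud, giving *pefegdud*.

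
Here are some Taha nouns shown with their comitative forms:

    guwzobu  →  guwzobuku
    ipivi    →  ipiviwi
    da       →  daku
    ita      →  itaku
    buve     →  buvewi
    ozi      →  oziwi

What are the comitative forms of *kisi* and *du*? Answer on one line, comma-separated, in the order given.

kisiwi, duku

The suffix is conditioned by the last vowel: -wi when the last vowel of the stem is a front vowel (*ipivi*, *buve*, *ozi*); -ku when the last vowel of the stem is a back vowel (*guwzobu*, *da*, *ita*).
The last vowel of *kisi* is /i/, which is a front vowel, so the suffix is -wi, giving *kisiwi*.
*du*: last vowel = /u/, a back vowel → -ku → *duku*.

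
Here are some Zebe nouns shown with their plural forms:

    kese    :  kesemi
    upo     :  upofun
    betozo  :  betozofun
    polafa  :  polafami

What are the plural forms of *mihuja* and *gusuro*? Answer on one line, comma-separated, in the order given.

The pattern is rounding harmony: -fun when the last vowel of the stem is a rounded vowel (*upo*, *betozo*); -mi when the last vowel of the stem is an unrounded vowel (*kese*, *polafa*).
*mihuja* — last vowel /a/ (an unrounded vowel) → -mi → *mihujami*.
*gusuro* — last vowel /o/ (a rounded vowel) → -fun → *gusurofun*.

mihujami, gusurofun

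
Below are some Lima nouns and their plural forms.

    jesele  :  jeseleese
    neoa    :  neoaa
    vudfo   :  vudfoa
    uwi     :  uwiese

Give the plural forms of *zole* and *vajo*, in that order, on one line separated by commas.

zoleese, vajoa

Looking at the last vowel of each stem: -ese when the last vowel of the stem is a front vowel (*jesele*, *uwi*); -a when the last vowel of the stem is a back vowel (*neoa*, *vudfo*).
*zole* — last vowel /e/ (a front vowel) → -ese → *zoleese*.
*vajo*: last vowel = /o/, a back vowel → -a → *vajoa*.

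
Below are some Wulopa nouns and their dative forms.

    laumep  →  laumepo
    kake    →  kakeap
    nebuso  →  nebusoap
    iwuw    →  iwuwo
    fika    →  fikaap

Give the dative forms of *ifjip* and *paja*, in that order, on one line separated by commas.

Looking at the final sound of each stem: -o when the stem ends in a consonant (*laumep*, *iwuw*); -ap when the stem ends in a vowel (*kake*, *nebuso*, *fika*).
The final sound of *ifjip* is /p/, which is a consonant, so the suffix is -o, giving *ifjipo*.
*paja* — final sound /a/ (a vowel) → -ap → *pajaap*.

ifjipo, pajaap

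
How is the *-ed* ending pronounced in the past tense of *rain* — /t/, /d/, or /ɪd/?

/d/

The stem *rain* ends in a voiced sound other than /d/.
The -ed suffix is realized as /ɪd/ after /t, d/; as /t/ after other voiceless consonants; and as /d/ after other voiced sounds.
So -ed on *rain* is pronounced /d/.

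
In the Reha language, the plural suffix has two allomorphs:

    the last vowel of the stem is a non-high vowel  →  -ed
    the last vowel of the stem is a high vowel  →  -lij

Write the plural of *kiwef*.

kiwefed

The last vowel of *kiwef* is /e/, which is a non-high vowel, so the suffix is -ed, giving *kiwefed*.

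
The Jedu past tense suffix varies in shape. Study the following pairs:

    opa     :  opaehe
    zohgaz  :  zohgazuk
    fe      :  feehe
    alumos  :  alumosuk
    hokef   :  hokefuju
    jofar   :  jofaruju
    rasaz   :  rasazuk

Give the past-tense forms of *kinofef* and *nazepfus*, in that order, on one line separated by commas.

The alternation tracks the final sound of the stem — -uk when the stem ends in a sibilant (*zohgaz*, *alumos*, *rasaz*); -uju when the stem ends in a non-sibilant consonant (*hokef*, *jofar*); -ehe when the stem ends in a vowel (*opa*, *fe*).
Since the final sound of *kinofef* is /f/ (a non-sibilant consonant), it takes -uju, giving *kinofefuju*.
*nazepfus* — final sound /s/ (a sibilant) → -uk → *nazepfusuk*.

kinofefuju, nazepfusuk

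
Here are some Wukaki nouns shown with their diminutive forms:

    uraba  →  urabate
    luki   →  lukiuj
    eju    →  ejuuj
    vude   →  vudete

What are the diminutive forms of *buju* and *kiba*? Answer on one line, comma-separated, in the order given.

bujuuj, kibate

The alternation tracks the last vowel of the stem — -uj when the last vowel of the stem is a high vowel (*luki*, *eju*); -te when the last vowel of the stem is a non-high vowel (*uraba*, *vude*).
*buju*: last vowel = /u/, a high vowel → -uj → *bujuuj*.
*kiba*: last vowel = /a/, a non-high vowel → -te → *kibate*.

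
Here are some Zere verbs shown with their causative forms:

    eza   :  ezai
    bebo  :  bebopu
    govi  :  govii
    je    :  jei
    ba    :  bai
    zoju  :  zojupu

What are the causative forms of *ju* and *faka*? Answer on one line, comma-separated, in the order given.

The suffix is conditioned by the last vowel: -pu when the last vowel of the stem is a rounded vowel (*bebo*, *zoju*); -i when the last vowel of the stem is an unrounded vowel (*eza*, *govi*, *je*, *ba*).
*ju* — last vowel /u/ (a rounded vowel) → -pu → *jupu*.
The last vowel of *faka* is /a/, which is an unrounded vowel, so the suffix is -i, giving *fakai*.

jupu, fakai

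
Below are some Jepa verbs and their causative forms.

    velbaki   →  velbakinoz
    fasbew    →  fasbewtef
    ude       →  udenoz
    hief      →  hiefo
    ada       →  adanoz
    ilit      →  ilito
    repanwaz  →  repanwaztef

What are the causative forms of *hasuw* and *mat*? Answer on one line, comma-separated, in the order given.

hasuwtef, mato

The alternation tracks the final sound of the stem — -o when the stem ends in a voiceless consonant (*hief*, *ilit*); -tef when the stem ends in a voiced consonant (*fasbew*, *repanwaz*); -noz when the stem ends in a vowel (*velbaki*, *ude*, *ada*).
Since the final sound of *hasuw* is /w/ (a voiced consonant), it takes -tef, giving *hasuwtef*.
*mat* — final sound /t/ (a voiceless consonant) → -o → *mato*.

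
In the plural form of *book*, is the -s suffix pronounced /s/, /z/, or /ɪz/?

/s/

The stem *book* ends in a voiceless non-sibilant consonant.
The plural suffix surfaces as /ɪz/ after sibilants, /s/ after other voiceless consonants, and /z/ after other voiced sounds.
So the plural -s on *book* is pronounced /s/.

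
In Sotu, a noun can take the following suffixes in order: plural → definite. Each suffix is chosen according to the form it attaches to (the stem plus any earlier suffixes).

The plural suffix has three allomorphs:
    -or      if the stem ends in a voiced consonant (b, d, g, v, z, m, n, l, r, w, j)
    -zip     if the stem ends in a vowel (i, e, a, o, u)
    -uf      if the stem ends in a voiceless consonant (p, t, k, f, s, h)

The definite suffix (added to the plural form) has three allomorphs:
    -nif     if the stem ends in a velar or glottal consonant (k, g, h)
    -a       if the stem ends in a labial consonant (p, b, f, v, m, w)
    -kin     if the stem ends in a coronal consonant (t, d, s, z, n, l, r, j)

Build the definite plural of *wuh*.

The final sound of *wuh* is /h/, which is a voiceless consonant, so the plural suffix is -uf, giving *wuhuf*.
The final consonant of the plural form *wuhuf* is /f/, which is labial, so the definite suffix is -a, giving *wuhufa*.

wuhufa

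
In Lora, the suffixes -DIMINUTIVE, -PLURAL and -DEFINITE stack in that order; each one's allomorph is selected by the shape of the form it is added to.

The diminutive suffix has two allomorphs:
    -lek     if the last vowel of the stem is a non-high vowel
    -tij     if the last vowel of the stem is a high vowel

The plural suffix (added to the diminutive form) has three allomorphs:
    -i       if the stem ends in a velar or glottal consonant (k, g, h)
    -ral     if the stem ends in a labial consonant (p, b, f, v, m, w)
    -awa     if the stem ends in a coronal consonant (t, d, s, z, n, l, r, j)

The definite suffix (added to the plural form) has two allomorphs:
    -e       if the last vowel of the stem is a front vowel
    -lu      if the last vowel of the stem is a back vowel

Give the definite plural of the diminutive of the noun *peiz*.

*peiz*: last vowel = /i/, a high vowel → -tij → *peiztij*.
The diminutive form *peiztij*: final consonant = /j/, coronal → -awa → *peiztijawa*.
The plural form *peiztijawa*: last vowel = /a/, a back vowel → -lu → *peiztijawalu*.

peiztijawalu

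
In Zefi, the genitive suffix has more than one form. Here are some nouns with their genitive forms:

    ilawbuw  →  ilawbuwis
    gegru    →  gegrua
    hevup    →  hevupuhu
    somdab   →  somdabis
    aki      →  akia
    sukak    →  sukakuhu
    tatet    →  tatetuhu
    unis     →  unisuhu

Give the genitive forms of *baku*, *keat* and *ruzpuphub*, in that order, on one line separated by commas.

The pattern is voicing of the final sound: -uhu when the stem ends in a voiceless consonant (*hevup*, *sukak*, *tatet*, *unis*); -is when the stem ends in a voiced consonant (*ilawbuw*, *somdab*); -a when the stem ends in a vowel (*gegru*, *aki*).
*baku*: final sound = /u/, a vowel → -a → *bakua*.
*keat*: final sound = /t/, a voiceless consonant → -uhu → *keatuhu*.
*ruzpuphub*: final sound = /b/, a voiced consonant → -is → *ruzpuphubis*.

bakua, keatuhu, ruzpuphubis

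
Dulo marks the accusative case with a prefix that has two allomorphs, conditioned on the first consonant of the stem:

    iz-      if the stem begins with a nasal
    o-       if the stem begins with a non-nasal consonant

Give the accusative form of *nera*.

*nera*: first consonant = /n/, a nasal → iz- → *iznera*.

iznera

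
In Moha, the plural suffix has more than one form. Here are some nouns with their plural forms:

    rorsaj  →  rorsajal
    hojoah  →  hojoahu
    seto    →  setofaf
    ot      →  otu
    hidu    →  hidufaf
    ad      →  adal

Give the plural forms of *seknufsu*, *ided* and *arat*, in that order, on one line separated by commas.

Looking at the final sound of each stem: -u when the stem ends in a voiceless consonant (*hojoah*, *ot*); -al when the stem ends in a voiced consonant (*rorsaj*, *ad*); -faf when the stem ends in a vowel (*seto*, *hidu*).
*seknufsu*: final sound = /u/, a vowel → -faf → *seknufsufaf*.
*ided*: final sound = /d/, a voiced consonant → -al → *idedal*.
Since the final sound of *arat* is /t/ (a voiceless consonant), it takes -u, giving *aratu*.

seknufsufaf, idedal, aratu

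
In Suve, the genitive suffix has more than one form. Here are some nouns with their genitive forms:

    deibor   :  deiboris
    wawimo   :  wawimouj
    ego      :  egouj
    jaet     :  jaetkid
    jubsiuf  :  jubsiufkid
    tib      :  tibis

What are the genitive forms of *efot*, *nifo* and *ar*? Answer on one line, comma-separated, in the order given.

Looking at the final sound of each stem: -kid when the stem ends in a voiceless consonant (*jaet*, *jubsiuf*); -is when the stem ends in a voiced consonant (*deibor*, *tib*); -uj when the stem ends in a vowel (*wawimo*, *ego*).
Since the final sound of *efot* is /t/ (a voiceless consonant), it takes -kid, giving *efotkid*.
Since the final sound of *nifo* is /o/ (a vowel), it takes -uj, giving *nifouj*.
*ar*: final sound = /r/, a voiced consonant → -is → *aris*.

efotkid, nifouj, aris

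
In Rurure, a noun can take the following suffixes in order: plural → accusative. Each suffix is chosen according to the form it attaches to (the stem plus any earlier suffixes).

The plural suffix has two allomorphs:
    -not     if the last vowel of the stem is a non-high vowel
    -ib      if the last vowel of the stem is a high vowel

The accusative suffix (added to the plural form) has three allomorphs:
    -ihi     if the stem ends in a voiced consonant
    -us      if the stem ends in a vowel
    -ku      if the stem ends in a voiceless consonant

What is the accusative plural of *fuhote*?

*fuhote*: last vowel = /e/, a non-high vowel → -not → *fuhotenot*.
Since the final sound of the plural form *fuhotenot* is /t/ (a voiceless consonant), it takes -ku, giving *fuhotenotku*.

fuhotenotku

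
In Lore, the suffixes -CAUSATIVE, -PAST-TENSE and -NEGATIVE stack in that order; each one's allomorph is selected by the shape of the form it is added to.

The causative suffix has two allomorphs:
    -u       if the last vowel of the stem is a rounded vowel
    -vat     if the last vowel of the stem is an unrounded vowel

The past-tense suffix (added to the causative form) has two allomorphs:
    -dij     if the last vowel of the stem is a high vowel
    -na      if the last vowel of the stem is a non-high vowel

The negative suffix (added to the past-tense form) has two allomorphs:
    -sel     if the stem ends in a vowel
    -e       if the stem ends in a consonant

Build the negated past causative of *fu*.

fuudije

*fu* — last vowel /u/ (a rounded vowel) → -u → *fuu*.
The causative form *fuu*: last vowel = /u/, a high vowel → -dij → *fuudij*.
The past-tense form *fuudij* — final sound /j/ (a consonant) → -e → *fuudije*.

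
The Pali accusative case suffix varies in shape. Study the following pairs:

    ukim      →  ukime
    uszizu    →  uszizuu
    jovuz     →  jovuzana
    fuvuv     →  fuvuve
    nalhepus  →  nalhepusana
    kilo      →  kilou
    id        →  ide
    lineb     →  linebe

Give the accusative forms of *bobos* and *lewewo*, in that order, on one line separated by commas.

bobosana, lewewou

Looking at the final sound of each stem: -ana when the stem ends in a sibilant (*jovuz*, *nalhepus*); -e when the stem ends in a non-sibilant consonant (*ukim*, *fuvuv*, *id*, *lineb*); -u when the stem ends in a vowel (*uszizu*, *kilo*).
Since the final sound of *bobos* is /s/ (a sibilant), it takes -ana, giving *bobosana*.
Since the final sound of *lewewo* is /o/ (a vowel), it takes -u, giving *lewewou*.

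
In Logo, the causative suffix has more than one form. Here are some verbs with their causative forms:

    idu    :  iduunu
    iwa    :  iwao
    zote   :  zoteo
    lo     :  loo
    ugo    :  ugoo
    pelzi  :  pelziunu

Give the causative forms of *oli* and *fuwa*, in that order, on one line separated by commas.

The suffix is conditioned by the last vowel: -unu when the last vowel of the stem is a high vowel (*idu*, *pelzi*); -o when the last vowel of the stem is a non-high vowel (*iwa*, *zote*, *lo*, *ugo*).
Since the last vowel of *oli* is /i/ (a high vowel), it takes -unu, giving *oliunu*.
*fuwa* — last vowel /a/ (a non-high vowel) → -o → *fuwao*.

oliunu, fuwao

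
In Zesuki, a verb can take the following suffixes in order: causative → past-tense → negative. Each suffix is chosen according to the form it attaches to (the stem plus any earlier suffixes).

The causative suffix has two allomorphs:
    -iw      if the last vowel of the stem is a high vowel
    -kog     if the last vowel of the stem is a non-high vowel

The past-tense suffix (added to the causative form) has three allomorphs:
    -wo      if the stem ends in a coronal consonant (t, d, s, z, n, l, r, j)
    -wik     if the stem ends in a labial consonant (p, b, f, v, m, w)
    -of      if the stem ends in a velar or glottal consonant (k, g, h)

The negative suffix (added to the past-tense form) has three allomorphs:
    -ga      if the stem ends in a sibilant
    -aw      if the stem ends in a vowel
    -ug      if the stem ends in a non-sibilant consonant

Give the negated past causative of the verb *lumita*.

lumitakogofug

Since the last vowel of *lumita* is /a/ (a non-high vowel), it takes -kog, giving *lumitakog*.
The causative form *lumitakog*: final consonant = /g/, velar/glottal → -of → *lumitakogof*.
The final sound of the past-tense form *lumitakogof* is /f/, which is a non-sibilant consonant, so the negative suffix is -ug, giving *lumitakogofug*.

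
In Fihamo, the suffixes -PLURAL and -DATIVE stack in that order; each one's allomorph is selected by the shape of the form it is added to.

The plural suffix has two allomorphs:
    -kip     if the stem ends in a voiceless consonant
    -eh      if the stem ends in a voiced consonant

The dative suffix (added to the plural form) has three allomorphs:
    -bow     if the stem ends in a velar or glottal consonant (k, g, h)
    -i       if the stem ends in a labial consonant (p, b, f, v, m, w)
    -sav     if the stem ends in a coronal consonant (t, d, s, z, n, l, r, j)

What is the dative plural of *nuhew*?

nuhewehbow

*nuhew*: final consonant = /w/, voiced → -eh → *nuheweh*.
The final consonant of the plural form *nuheweh* is /h/, which is velar/glottal, so the dative suffix is -bow, giving *nuhewehbow*.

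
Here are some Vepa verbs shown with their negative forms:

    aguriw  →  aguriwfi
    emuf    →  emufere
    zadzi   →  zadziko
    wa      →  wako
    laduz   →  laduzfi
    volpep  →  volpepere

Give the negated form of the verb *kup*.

The suffix is conditioned by the final sound: -ere when the stem ends in a voiceless consonant (*emuf*, *volpep*); -fi when the stem ends in a voiced consonant (*aguriw*, *laduz*); -ko when the stem ends in a vowel (*zadzi*, *wa*).
*kup*: final sound = /p/, a voiceless consonant → -ere → *kupere*.

kupere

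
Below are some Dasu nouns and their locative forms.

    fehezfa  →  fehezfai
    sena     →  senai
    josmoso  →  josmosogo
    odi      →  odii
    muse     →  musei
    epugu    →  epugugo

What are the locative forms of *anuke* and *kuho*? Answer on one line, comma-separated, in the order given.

Looking at the last vowel of each stem: -go when the last vowel of the stem is a rounded vowel (*josmoso*, *epugu*); -i when the last vowel of the stem is an unrounded vowel (*fehezfa*, *sena*, *odi*, *muse*).
The last vowel of *anuke* is /e/, which is an unrounded vowel, so the suffix is -i, giving *anukei*.
*kuho* — last vowel /o/ (a rounded vowel) → -go → *kuhogo*.

anukei, kuhogo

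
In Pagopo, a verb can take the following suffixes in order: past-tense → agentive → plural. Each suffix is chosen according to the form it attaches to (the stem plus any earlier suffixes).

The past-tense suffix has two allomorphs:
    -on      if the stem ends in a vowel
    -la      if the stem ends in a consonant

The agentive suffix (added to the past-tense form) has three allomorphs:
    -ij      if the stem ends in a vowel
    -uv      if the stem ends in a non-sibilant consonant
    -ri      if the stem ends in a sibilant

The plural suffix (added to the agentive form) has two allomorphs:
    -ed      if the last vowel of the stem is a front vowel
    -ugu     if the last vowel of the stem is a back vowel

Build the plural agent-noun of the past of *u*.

uonuvugu

*u*: final sound = /u/, a vowel → -on → *uon*.
Since the final sound of the past-tense form *uon* is /n/ (a non-sibilant consonant), it takes -uv, giving *uonuv*.
The last vowel of the agentive form *uonuv* is /u/, which is a back vowel, so the plural suffix is -ugu, giving *uonuvugu*.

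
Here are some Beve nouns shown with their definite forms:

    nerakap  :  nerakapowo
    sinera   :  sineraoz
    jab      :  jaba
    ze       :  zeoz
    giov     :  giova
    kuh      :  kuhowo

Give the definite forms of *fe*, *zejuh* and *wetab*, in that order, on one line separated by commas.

The alternation tracks the final sound of the stem — -owo when the stem ends in a voiceless consonant (*nerakap*, *kuh*); -a when the stem ends in a voiced consonant (*jab*, *giov*); -oz when the stem ends in a vowel (*sinera*, *ze*).
*fe* — final sound /e/ (a vowel) → -oz → *feoz*.
*zejuh* — final sound /h/ (a voiceless consonant) → -owo → *zejuhowo*.
The final sound of *wetab* is /b/, which is a voiced consonant, so the suffix is -a, giving *wetaba*.

feoz, zejuhowo, wetaba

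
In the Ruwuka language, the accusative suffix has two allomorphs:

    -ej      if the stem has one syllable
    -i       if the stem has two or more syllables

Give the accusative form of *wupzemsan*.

wupzemsani

*wupzemsan* has 3 syllables, so the suffix is -i, giving *wupzemsani*.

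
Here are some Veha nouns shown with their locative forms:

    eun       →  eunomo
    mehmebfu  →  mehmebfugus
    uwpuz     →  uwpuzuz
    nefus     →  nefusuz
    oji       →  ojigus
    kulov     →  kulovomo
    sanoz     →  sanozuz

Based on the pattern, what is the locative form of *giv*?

givomo

The pattern is sibilance of the final sound: -uz when the stem ends in a sibilant (*uwpuz*, *nefus*, *sanoz*); -omo when the stem ends in a non-sibilant consonant (*eun*, *kulov*); -gus when the stem ends in a vowel (*mehmebfu*, *oji*).
The final sound of *giv* is /v/, which is a non-sibilant consonant, so the suffix is -omo, giving *givomo*.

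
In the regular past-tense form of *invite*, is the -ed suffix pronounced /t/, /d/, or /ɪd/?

The stem *invite* ends in /t/ or /d/.
The -ed suffix is realized as /ɪd/ after /t, d/; as /t/ after other voiceless consonants; and as /d/ after other voiced sounds.
So -ed on *invite* is pronounced /ɪd/.

/ɪd/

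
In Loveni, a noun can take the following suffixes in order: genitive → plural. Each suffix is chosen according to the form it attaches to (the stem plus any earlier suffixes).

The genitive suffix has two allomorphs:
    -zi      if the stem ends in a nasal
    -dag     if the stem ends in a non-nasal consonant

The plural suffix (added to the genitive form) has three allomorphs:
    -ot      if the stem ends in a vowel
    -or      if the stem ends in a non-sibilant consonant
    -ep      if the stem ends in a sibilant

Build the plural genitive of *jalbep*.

Since the final consonant of *jalbep* is /p/ (non-nasal), it takes -dag, giving *jalbepdag*.
The genitive form *jalbepdag*: final sound = /g/, a non-sibilant consonant → -or → *jalbepdagor*.

jalbepdagor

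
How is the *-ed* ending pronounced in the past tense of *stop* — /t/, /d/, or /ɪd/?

The stem *stop* ends in a voiceless consonant other than /t/.
The -ed suffix is realized as /ɪd/ after /t, d/; as /t/ after other voiceless consonants; and as /d/ after other voiced sounds.
So -ed on *stop* is pronounced /t/.

/t/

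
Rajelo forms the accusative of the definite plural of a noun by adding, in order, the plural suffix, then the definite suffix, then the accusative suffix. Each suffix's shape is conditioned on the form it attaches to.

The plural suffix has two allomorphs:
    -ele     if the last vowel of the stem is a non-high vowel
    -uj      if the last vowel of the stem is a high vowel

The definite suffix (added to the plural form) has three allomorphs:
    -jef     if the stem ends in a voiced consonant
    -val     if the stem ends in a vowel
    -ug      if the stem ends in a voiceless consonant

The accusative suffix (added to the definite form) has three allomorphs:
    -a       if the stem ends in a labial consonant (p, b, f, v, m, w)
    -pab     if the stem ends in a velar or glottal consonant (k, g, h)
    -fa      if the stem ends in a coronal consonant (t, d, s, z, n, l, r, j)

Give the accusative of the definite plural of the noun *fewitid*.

*fewitid* — last vowel /i/ (a high vowel) → -uj → *fewitiduj*.
The final sound of the plural form *fewitiduj* is /j/, which is a voiced consonant, so the definite suffix is -jef, giving *fewitidujjef*.
The definite form *fewitidujjef* — final consonant /f/ (labial) → -a → *fewitidujjefa*.

fewitidujjefa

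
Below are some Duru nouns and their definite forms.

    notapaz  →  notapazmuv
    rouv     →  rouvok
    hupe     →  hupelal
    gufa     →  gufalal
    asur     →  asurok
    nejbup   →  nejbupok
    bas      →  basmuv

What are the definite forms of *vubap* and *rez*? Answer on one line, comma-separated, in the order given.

The alternation tracks the final sound of the stem — -muv when the stem ends in a sibilant (*notapaz*, *bas*); -ok when the stem ends in a non-sibilant consonant (*rouv*, *asur*, *nejbup*); -lal when the stem ends in a vowel (*hupe*, *gufa*).
Since the final sound of *vubap* is /p/ (a non-sibilant consonant), it takes -ok, giving *vubapok*.
Since the final sound of *rez* is /z/ (a sibilant), it takes -muv, giving *rezmuv*.

vubapok, rezmuv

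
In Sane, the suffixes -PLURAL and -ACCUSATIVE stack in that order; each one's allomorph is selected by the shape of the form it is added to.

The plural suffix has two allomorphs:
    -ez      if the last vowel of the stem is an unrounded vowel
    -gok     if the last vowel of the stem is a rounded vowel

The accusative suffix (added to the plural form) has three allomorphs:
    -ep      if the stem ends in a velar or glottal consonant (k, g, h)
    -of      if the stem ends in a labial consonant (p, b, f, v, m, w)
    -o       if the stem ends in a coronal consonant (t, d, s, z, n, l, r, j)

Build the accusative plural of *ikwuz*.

ikwuzgokep

Since the last vowel of *ikwuz* is /u/ (a rounded vowel), it takes -gok, giving *ikwuzgok*.
The final consonant of the plural form *ikwuzgok* is /k/, which is velar/glottal, so the accusative suffix is -ep, giving *ikwuzgokep*.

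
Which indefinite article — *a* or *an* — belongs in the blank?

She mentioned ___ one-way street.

The indefinite article is chosen by the initial *sound* of the following word, not its spelling.
*one-way* begins with the sound /wʌ/ (*one* pronounced /wʌn/) — a consonant sound.
So the article is *a*: She mentioned a one-way street.

a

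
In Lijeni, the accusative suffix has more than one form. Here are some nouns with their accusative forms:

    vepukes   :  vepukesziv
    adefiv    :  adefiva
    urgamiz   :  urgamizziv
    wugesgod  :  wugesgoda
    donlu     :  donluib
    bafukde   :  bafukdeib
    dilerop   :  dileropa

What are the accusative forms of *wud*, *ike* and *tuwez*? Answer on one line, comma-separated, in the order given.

The alternation tracks the final sound of the stem — -ziv when the stem ends in a sibilant (*vepukes*, *urgamiz*); -a when the stem ends in a non-sibilant consonant (*adefiv*, *wugesgod*, *dilerop*); -ib when the stem ends in a vowel (*donlu*, *bafukde*).
Since the final sound of *wud* is /d/ (a non-sibilant consonant), it takes -a, giving *wuda*.
Since the final sound of *ike* is /e/ (a vowel), it takes -ib, giving *ikeib*.
*tuwez* — final sound /z/ (a sibilant) → -ziv → *tuwezziv*.

wuda, ikeib, tuwezziv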